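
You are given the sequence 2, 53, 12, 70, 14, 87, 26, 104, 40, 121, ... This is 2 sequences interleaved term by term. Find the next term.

66

Odd-indexed and even-indexed terms follow separate rules.
Subsequence A = 2, 12, 14, 26, 40: each term equals the sum of the previous two.
Subsequence B = 53, 70, 87, 104, 121: linear: a_n = 36 + 17·n.
Position 11 → subsequence A, term 6 = 66.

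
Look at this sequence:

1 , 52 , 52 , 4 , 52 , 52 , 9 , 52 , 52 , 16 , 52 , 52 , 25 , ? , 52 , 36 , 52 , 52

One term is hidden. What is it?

52

The slot pattern repeats as ABB (period 3), so there are 2 interleaved tracks.
Stream A is 1, 4, 9, 16, 25, 36, which is consecutive squares n² from n = 1.
Stream B is 52, 52, 52, 52, 52, 52, 52, 52, ?, 52, 52, 52, which is the constant sequence 52.
Stream B's pattern makes the blank 52.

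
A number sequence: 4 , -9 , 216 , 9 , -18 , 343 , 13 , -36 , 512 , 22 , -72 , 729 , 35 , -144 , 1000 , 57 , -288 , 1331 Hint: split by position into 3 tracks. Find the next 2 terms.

Read the sequence 3 terms at a time; column i is its own pattern.
Stream A: 4, 9, 13, 22, 35, 57 — a Fibonacci-like recurrence a_n = a_{n-1} + a_{n-2}.
Stream B: -9, -18, -36, -72, -144, -288 — a geometric progression (common ratio 2).
Stream C: 216, 343, 512, 729, 1000, 1331 — the cubes 6³, 7³, 8³, ….
Position 19 falls in stream A as its term 7, giving 92.
Term 20 comes from stream B (its 7th entry): -576.

92, -576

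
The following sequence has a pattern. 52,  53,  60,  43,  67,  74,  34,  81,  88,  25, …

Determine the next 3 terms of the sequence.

95, 102, 16

The slot pattern repeats as ABB (period 3), so there are 2 interleaved tracks.
Track A: 52, 43, 34, 25. Linear: a_n = 61 − 9·n.
Track B: 53, 60, 67, 74, 81, 88. Arithmetic, step +7.
The 11th slot belongs to track B; its 7th term is 95.
The 12th slot belongs to track B; its 8th term is 102.
The 13th slot belongs to track A; its 5th term is 16.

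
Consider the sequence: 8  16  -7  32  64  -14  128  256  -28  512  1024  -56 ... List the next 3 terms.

Reading positions in blocks of 3 reveals the pattern AAB — 2 tracks woven together.
Track A: 8, 16, 32, 64, 128, 256, 512, 1024 — successive powers of 2.
Track B: -7, -14, -28, -56 — geometric with ratio 2.
Position 13 → track A, term 9 = 2048.
Term 14 comes from track A (its 10th entry): 4096.
Term 15 comes from track B (its 5th entry): -112.

2048, 4096, -112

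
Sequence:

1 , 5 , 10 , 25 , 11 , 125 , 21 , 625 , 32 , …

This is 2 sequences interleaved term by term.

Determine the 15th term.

The terms cycle through 2 interleaved subsequences.
Subsequence A = 1, 10, 11, 21, 32: a Fibonacci-like recurrence a_n = a_{n-1} + a_{n-2}.
Subsequence B = 5, 25, 125, 625: successive powers of 5.
Term 15 comes from subsequence A (its 8th entry): 138.

138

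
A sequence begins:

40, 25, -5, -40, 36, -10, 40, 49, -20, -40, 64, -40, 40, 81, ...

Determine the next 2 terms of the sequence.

-80, -40

The terms cycle through 3 interleaved subsequences.
Subsequence A: 40, -40, 40, -40, 40 (alternating ±40).
Subsequence B: 25, 36, 49, 64, 81 (perfect squares starting at 5²).
Subsequence C: -5, -10, -20, -40 (geometric, ×2 each step).
Position 15 falls in subsequence C as its term 5, giving -80.
The 16th slot belongs to subsequence A; its 6th term is -40.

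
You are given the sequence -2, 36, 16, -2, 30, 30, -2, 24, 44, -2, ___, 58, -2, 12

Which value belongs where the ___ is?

18

The terms cycle through 3 interleaved subsequences.
Stream A is -2, -2, -2, -2, -2, which is the constant sequence -2.
Stream B is 36, 30, 24, ?, 12, which is arithmetic with common difference −6.
Stream C is 16, 30, 44, 58, which is adding 14 each time.
Filling stream B at index 4 by its rule yields 18.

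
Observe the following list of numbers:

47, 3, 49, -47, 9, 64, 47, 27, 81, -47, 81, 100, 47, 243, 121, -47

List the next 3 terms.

729, 144, 47

Split by position mod 3 into 3 tracks.
Track A: 47, -47, 47, -47, 47, -47. Oscillating between 47 and -47.
Track B: 3, 9, 27, 81, 243. Powers 3^1, 3^2, 3^3, ….
Track C: 49, 64, 81, 100, 121. The squares 7², 8², 9², ….
Position 17 falls in track B as its term 6, giving 729.
Position 18 falls in track C as its term 6, giving 144.
Position 19 → track A, term 7 = 47.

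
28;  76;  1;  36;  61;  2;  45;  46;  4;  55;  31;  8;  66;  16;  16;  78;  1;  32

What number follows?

Split by position mod 3: positions 1, 4, 7, … form one track, and each other residue class forms its own.
Track A is 28, 36, 45, 55, 66, 78, which is triangular numbers n(n+1)/2 for n = 7, 8, ….
Track B is 76, 61, 46, 31, 16, 1, which is linear: a_n = 91 − 15·n.
Track C is 1, 2, 4, 8, 16, 32, which is powers of 2.
Position 19 falls in track A as its term 7, giving 91.

91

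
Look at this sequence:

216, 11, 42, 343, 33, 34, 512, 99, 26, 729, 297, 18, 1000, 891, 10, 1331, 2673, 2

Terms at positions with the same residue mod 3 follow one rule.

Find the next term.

1728

The terms cycle through 3 interleaved subsequences.
Subsequence A: 216, 343, 512, 729, 1000, 1331 (the cubes 6³, 7³, 8³, …).
Subsequence B: 11, 33, 99, 297, 891, 2673 (a geometric progression (common ratio 3)).
Subsequence C: 42, 34, 26, 18, 10, 2 (subtracting 8 each time).
Term 19 comes from subsequence A (its 7th entry): 1728.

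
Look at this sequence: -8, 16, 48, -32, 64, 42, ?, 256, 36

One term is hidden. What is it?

-128

Positions follow the repeating pattern AAB; grouping by letter gives 2 tracks.
Stream A: -8, 16, -32, 64, ?, 256. A geometric progression (common ratio -2).
Stream B: 48, 42, 36. Linear: a_n = 54 − 6·n.
Filling stream A at index 5 by its rule yields -128.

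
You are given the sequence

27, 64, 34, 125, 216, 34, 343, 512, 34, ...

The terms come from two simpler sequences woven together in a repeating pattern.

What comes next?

729

The slot pattern repeats as AAB (period 3), so there are 2 interleaved tracks.
Track A = 27, 64, 125, 216, 343, 512: perfect cubes starting at 3³.
Track B = 34, 34, 34: the constant sequence 34.
Position 10 falls in track A as its term 7, giving 729.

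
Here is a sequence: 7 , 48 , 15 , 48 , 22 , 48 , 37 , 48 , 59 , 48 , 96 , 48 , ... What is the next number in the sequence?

155

Taking every 2nd term gives 2 separate tracks.
Stream A = 7, 15, 22, 37, 59, 96: each term equals the sum of the previous two.
Stream B = 48, 48, 48, 48, 48, 48: always 48.
Term 13 comes from stream A (its 7th entry): 155.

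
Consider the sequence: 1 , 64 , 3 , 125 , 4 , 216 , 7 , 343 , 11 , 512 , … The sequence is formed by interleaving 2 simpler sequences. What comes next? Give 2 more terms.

18, 729

Positions 1, 3, 5, … form one subsequence and positions 2, 4, 6, … form another.
Stream A: 1, 3, 4, 7, 11 (Fibonacci-style (each term is the sum of the two before it)).
Stream B: 64, 125, 216, 343, 512 (perfect cubes starting at 4³).
Term 11 comes from stream A (its 6th entry): 18.
The 12th slot belongs to stream B; its 6th term is 729.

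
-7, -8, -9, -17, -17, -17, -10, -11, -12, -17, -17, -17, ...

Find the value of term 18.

Reading positions in blocks of 6 reveals the pattern AAABBB — 2 tracks woven together.
Subsequence A: -7, -8, -9, -10, -11, -12 — arithmetic with common difference −1.
Subsequence B: -17, -17, -17, -17, -17, -17 — constant -17.
Position 18 → subsequence B, term 9 = -17.

-17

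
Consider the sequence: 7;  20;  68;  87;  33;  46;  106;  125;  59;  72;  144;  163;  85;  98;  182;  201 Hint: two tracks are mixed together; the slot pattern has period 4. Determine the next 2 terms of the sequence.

111, 124

Positions follow the repeating pattern AABB; grouping by letter gives 2 tracks.
Track A: 7, 20, 33, 46, 59, 72, 85, 98 — arithmetic, step +13.
Track B: 68, 87, 106, 125, 144, 163, 182, 201 — arithmetic with common difference +19.
Position 17 falls in track A as its term 9, giving 111.
Position 18 → track A, term 10 = 124.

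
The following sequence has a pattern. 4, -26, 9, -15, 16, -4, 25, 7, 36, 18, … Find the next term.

Taking every 2nd term gives 2 separate tracks.
Track A is 4, 9, 16, 25, 36, which is the squares 2², 3², 4², ….
Track B is -26, -15, -4, 7, 18, which is linear: a_n = -37 + 11·n.
Position 11 falls in track A as its term 6, giving 49.

49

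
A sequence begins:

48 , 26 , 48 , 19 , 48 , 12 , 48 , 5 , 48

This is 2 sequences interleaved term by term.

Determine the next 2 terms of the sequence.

-2, 48

The terms cycle through 2 interleaved subsequences.
Stream A = 48, 48, 48, 48, 48: always 48.
Stream B = 26, 19, 12, 5: arithmetic, step −7.
Position 10 falls in stream B as its term 5, giving -2.
The 11th slot belongs to stream A; its 6th term is 48.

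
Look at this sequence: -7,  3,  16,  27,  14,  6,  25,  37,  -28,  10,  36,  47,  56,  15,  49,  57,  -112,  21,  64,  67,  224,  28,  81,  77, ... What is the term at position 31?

Taking every 4th term gives 4 separate tracks.
Track A is -7, 14, -28, 56, -112, 224, which is multiplying by -2 each time.
Track B is 3, 6, 10, 15, 21, 28, which is triangular numbers starting at T_2.
Track C is 16, 25, 36, 49, 64, 81, which is perfect squares starting at 4².
Track D is 27, 37, 47, 57, 67, 77, which is linear: a_n = 17 + 10·n.
The 31st slot belongs to track C; its 8th term is 121.

121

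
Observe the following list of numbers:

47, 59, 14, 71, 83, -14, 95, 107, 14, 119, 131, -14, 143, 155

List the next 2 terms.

The slot pattern repeats as AAB (period 3), so there are 2 interleaved tracks.
Stream A is 47, 59, 71, 83, 95, 107, 119, 131, 143, 155, which is arithmetic with common difference +12.
Stream B is 14, -14, 14, -14, which is oscillating between 14 and -14.
Position 15 → stream B, term 5 = 14.
Position 16 falls in stream A as its term 11, giving 167.

14, 167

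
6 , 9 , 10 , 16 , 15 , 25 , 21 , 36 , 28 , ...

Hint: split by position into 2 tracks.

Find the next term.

Odd-indexed and even-indexed terms follow separate rules.
Track A: 6, 10, 15, 21, 28 (triangular numbers n(n+1)/2 for n = 3, 4, …).
Track B: 9, 16, 25, 36 (perfect squares starting at 3²).
The 10th slot belongs to track B; its 5th term is 49.

49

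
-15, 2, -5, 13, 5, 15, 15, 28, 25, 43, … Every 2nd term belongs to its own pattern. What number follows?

Odd-indexed and even-indexed terms follow separate rules.
Stream A: -15, -5, 5, 15, 25 (arithmetic with common difference +10).
Stream B: 2, 13, 15, 28, 43 (Fibonacci-style (each term is the sum of the two before it)).
The 11th slot belongs to stream A; its 6th term is 35.

35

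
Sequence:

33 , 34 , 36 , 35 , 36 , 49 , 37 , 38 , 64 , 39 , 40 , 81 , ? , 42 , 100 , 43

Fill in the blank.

Positions follow the repeating pattern AAB; grouping by letter gives 2 tracks.
Track A: 33, 34, 35, 36, 37, 38, 39, 40, ?, 42, 43 (linear: a_n = 32 + n).
Track B: 36, 49, 64, 81, 100 (perfect squares starting at 6²).
Filling track A at index 9 by its rule yields 41.

41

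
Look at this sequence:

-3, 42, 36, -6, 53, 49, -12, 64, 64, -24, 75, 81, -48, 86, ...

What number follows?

The terms cycle through 3 interleaved subsequences.
Track A is -3, -6, -12, -24, -48, which is geometric with ratio 2.
Track B is 42, 53, 64, 75, 86, which is linear: a_n = 31 + 11·n.
Track C is 36, 49, 64, 81, which is perfect squares starting at 6².
Term 15 comes from track C (its 5th entry): 100.

100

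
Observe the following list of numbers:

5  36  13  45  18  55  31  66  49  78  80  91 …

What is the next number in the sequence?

129

Positions 1, 3, 5, … form one subsequence and positions 2, 4, 6, … form another.
Track A is 5, 13, 18, 31, 49, 80, which is each term equals the sum of the previous two.
Track B is 36, 45, 55, 66, 78, 91, which is triangular numbers starting at T_8.
Position 13 → track A, term 7 = 129.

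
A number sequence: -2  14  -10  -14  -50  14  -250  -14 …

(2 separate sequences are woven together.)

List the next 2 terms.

-1250, 14

Taking every 2nd term gives 2 separate tracks.
Stream A: -2, -10, -50, -250 (a geometric progression (common ratio 5)).
Stream B: 14, -14, 14, -14 (oscillating between 14 and -14).
Position 9 → stream A, term 5 = -1250.
Position 10 falls in stream B as its term 5, giving 14.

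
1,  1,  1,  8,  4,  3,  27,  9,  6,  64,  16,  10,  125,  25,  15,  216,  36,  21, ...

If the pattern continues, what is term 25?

729

Taking every 3rd term gives 3 separate tracks.
Track A: 1, 8, 27, 64, 125, 216 (consecutive cubes n³ from n = 1).
Track B: 1, 4, 9, 16, 25, 36 (consecutive squares n² from n = 1).
Track C: 1, 3, 6, 10, 15, 21 (the triangular numbers T_1, T_2, …).
The 25th slot belongs to track A; its 9th term is 729.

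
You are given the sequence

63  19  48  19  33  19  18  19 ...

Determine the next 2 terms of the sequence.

3, 19

Split by position mod 2 into 2 tracks.
Subsequence A: 63, 48, 33, 18. Linear: a_n = 78 − 15·n.
Subsequence B: 19, 19, 19, 19. The constant sequence 19.
Term 9 comes from subsequence A (its 5th entry): 3.
Position 10 → subsequence B, term 5 = 19.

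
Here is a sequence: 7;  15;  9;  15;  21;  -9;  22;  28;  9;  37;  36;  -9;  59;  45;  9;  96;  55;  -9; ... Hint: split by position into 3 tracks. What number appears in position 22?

251

Read the sequence 3 terms at a time; column i is its own pattern.
Track A: 7, 15, 22, 37, 59, 96. Fibonacci-style (each term is the sum of the two before it).
Track B: 15, 21, 28, 36, 45, 55. Triangular numbers starting at T_5.
Track C: 9, -9, 9, -9, 9, -9. Alternating ±9.
Term 22 comes from track A (its 8th entry): 251.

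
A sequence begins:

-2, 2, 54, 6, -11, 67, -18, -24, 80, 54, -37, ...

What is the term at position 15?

Split by position mod 3 into 3 tracks.
Stream A is -2, 6, -18, 54, which is geometric with ratio -3.
Stream B is 2, -11, -24, -37, which is arithmetic, step −13.
Stream C is 54, 67, 80, which is linear: a_n = 41 + 13·n.
Position 15 → stream C, term 5 = 106.

106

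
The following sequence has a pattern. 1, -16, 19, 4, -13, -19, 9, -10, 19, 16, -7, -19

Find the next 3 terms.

Split by position mod 3: positions 1, 4, 7, … form one track, and each other residue class forms its own.
Stream A is 1, 4, 9, 16, which is the squares 1², 2², 3², ….
Stream B is -16, -13, -10, -7, which is arithmetic, step +3.
Stream C is 19, -19, 19, -19, which is alternating ±19.
The 13th slot belongs to stream A; its 5th term is 25.
Position 14 → stream B, term 5 = -4.
The 15th slot belongs to stream C; its 5th term is 19.

25, -4, 19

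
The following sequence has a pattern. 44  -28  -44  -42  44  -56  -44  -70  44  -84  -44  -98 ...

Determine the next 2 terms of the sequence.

44, -112

Odd-indexed and even-indexed terms follow separate rules.
Stream A: 44, -44, 44, -44, 44, -44. Alternating ±44.
Stream B: -28, -42, -56, -70, -84, -98. Subtracting 14 each time.
The 13th slot belongs to stream A; its 7th term is 44.
Position 14 falls in stream B as its term 7, giving -112.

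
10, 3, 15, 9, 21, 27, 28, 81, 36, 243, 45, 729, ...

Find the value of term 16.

The terms cycle through 2 interleaved subsequences.
Subsequence A = 10, 15, 21, 28, 36, 45: triangular numbers n(n+1)/2 for n = 4, 5, ….
Subsequence B = 3, 9, 27, 81, 243, 729: successive powers of 3.
Position 16 falls in subsequence B as its term 8, giving 6561.

6561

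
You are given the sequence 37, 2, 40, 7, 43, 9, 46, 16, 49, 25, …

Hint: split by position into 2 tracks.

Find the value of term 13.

Positions 1, 3, 5, … form one subsequence and positions 2, 4, 6, … form another.
Track A = 37, 40, 43, 46, 49: arithmetic, step +3.
Track B = 2, 7, 9, 16, 25: each term equals the sum of the previous two.
The 13th slot belongs to track A; its 7th term is 55.

55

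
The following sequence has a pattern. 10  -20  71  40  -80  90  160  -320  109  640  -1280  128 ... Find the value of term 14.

Reading positions in blocks of 3 reveals the pattern AAB — 2 tracks woven together.
Subsequence A = 10, -20, 40, -80, 160, -320, 640, -1280: geometric with ratio -2.
Subsequence B = 71, 90, 109, 128: adding 19 each time.
Position 14 falls in subsequence A as its term 10, giving -5120.

-5120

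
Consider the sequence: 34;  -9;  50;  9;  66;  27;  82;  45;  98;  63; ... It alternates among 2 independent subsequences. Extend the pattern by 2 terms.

Positions 1, 3, 5, … form one subsequence and positions 2, 4, 6, … form another.
Track A: 34, 50, 66, 82, 98 — arithmetic with common difference +16.
Track B: -9, 9, 27, 45, 63 — adding 18 each time.
Term 11 comes from track A (its 6th entry): 114.
Term 12 comes from track B (its 6th entry): 81.

114, 81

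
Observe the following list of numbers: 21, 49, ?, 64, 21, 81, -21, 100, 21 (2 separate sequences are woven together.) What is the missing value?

Taking every 2nd term gives 2 separate tracks.
Stream A: 21, ?, 21, -21, 21. Alternating ±21.
Stream B: 49, 64, 81, 100. Consecutive squares n² from n = 7.
Stream A's pattern makes the blank -21.

-21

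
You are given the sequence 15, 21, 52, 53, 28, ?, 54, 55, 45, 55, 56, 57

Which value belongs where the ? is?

The slot pattern repeats as AABB (period 4), so there are 2 interleaved tracks.
Stream A: 15, 21, 28, ?, 45, 55 — the triangular numbers T_5, T_6, ….
Stream B: 52, 53, 54, 55, 56, 57 — arithmetic, step +1.
So the missing entry in stream A is 36.

36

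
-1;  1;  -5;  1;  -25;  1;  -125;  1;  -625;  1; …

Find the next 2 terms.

-3125, 1

Positions 1, 3, 5, … form one subsequence and positions 2, 4, 6, … form another.
Track A: -1, -5, -25, -125, -625 (geometric, ×5 each step).
Track B: 1, 1, 1, 1, 1 (the constant sequence 1).
The 11th slot belongs to track A; its 6th term is -3125.
Position 12 → track B, term 6 = 1.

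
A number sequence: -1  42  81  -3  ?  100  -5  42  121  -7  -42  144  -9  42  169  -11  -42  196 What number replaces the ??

-42

Split by position mod 3: positions 1, 4, 7, … form one track, and each other residue class forms its own.
Track A is -1, -3, -5, -7, -9, -11, which is arithmetic, step −2.
Track B is 42, ?, 42, -42, 42, -42, which is the oscillation 42·(−1)^(n+1).
Track C is 81, 100, 121, 144, 169, 196, which is the squares 9², 10², 11², ….
Filling track B at index 2 by its rule yields -42.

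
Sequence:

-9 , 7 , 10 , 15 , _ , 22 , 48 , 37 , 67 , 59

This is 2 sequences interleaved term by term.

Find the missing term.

29

Taking every 2nd term gives 2 separate tracks.
Stream A: -9, 10, ?, 48, 67 (arithmetic, step +19).
Stream B: 7, 15, 22, 37, 59 (a Fibonacci-like recurrence a_n = a_{n-1} + a_{n-2}).
The gap is stream A's term 3; the rule gives 29.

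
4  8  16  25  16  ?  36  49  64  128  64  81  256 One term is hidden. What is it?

32

Positions follow the repeating pattern AABB; grouping by letter gives 2 tracks.
Subsequence A: 4, 8, 16, ?, 64, 128, 256 (a geometric progression (common ratio 2)).
Subsequence B: 16, 25, 36, 49, 64, 81 (perfect squares starting at 4²).
So the missing entry in subsequence A is 32.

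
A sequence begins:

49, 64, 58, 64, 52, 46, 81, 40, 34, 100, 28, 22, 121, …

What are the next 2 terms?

Reading positions in blocks of 3 reveals the pattern ABB — 2 tracks woven together.
Track A = 49, 64, 81, 100, 121: consecutive squares n² from n = 7.
Track B = 64, 58, 52, 46, 40, 34, 28, 22: linear: a_n = 70 − 6·n.
Term 14 comes from track B (its 9th entry): 16.
Position 15 → track B, term 10 = 10.

16, 10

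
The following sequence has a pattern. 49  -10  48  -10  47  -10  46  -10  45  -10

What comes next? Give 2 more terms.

The terms cycle through 2 interleaved subsequences.
Stream A: 49, 48, 47, 46, 45. Subtracting 1 each time.
Stream B: -10, -10, -10, -10, -10. Constant -10.
Position 11 falls in stream A as its term 6, giving 44.
Term 12 comes from stream B (its 6th entry): -10.

44, -10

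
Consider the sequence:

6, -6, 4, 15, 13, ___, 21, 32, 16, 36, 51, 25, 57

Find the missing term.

9

Split by position mod 3 into 3 tracks.
Subsequence A is 6, 15, 21, 36, 57, which is each term equals the sum of the previous two.
Subsequence B is -6, 13, 32, 51, which is arithmetic, step +19.
Subsequence C is 4, ?, 16, 25, which is perfect squares starting at 2².
Subsequence C's pattern makes the blank 9.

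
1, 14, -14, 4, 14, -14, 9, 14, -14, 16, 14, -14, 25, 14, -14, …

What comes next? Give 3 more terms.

36, 14, -14

Reading positions in blocks of 3 reveals the pattern ABB — 2 tracks woven together.
Stream A: 1, 4, 9, 16, 25. Consecutive squares n² from n = 1.
Stream B: 14, -14, 14, -14, 14, -14, 14, -14, 14, -14. Oscillating between 14 and -14.
Term 16 comes from stream A (its 6th entry): 36.
Position 17 → stream B, term 11 = 14.
Position 18 → stream B, term 12 = -14.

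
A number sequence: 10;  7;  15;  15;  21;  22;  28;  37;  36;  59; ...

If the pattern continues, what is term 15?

Positions 1, 3, 5, … form one subsequence and positions 2, 4, 6, … form another.
Stream A: 10, 15, 21, 28, 36. Triangular numbers starting at T_4.
Stream B: 7, 15, 22, 37, 59. Fibonacci-style (each term is the sum of the two before it).
Position 15 falls in stream A as its term 8, giving 66.

66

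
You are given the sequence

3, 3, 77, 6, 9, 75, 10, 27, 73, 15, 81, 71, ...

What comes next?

21

Taking every 3rd term gives 3 separate tracks.
Stream A: 3, 6, 10, 15. The triangular numbers T_2, T_3, ….
Stream B: 3, 9, 27, 81. Multiplying by 3 each time.
Stream C: 77, 75, 73, 71. Subtracting 2 each time.
Position 13 falls in stream A as its term 5, giving 21.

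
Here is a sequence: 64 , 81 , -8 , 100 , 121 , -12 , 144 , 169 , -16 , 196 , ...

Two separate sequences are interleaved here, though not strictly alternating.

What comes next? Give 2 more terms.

Positions follow the repeating pattern AAB; grouping by letter gives 2 tracks.
Stream A: 64, 81, 100, 121, 144, 169, 196 (perfect squares starting at 8²).
Stream B: -8, -12, -16 (arithmetic with common difference −4).
Position 11 falls in stream A as its term 8, giving 225.
The 12th slot belongs to stream B; its 4th term is -20.

225, -20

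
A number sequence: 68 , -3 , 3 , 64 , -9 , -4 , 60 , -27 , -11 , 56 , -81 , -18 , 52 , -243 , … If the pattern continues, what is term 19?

44

Split by position mod 3 into 3 tracks.
Stream A: 68, 64, 60, 56, 52 (arithmetic, step −4).
Stream B: -3, -9, -27, -81, -243 (geometric, ×3 each step).
Stream C: 3, -4, -11, -18 (arithmetic with common difference −7).
Position 19 falls in stream A as its term 7, giving 44.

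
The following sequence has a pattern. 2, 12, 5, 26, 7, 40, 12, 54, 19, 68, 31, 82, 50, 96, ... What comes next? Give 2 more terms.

81, 110

Taking every 2nd term gives 2 separate tracks.
Stream A: 2, 5, 7, 12, 19, 31, 50. Each term equals the sum of the previous two.
Stream B: 12, 26, 40, 54, 68, 82, 96. Arithmetic, step +14.
The 15th slot belongs to stream A; its 8th term is 81.
Position 16 → stream B, term 8 = 110.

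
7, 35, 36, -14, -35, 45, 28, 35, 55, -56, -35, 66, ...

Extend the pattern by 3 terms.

Read the sequence 3 terms at a time; column i is its own pattern.
Track A: 7, -14, 28, -56 — multiplying by -2 each time.
Track B: 35, -35, 35, -35 — alternating ±35.
Track C: 36, 45, 55, 66 — triangular numbers starting at T_8.
Term 13 comes from track A (its 5th entry): 112.
The 14th slot belongs to track B; its 5th term is 35.
Term 15 comes from track C (its 5th entry): 78.

112, 35, 78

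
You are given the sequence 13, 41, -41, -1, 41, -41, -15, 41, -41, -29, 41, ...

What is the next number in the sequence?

-41

Reading positions in blocks of 3 reveals the pattern ABB — 2 tracks woven together.
Stream A = 13, -1, -15, -29: subtracting 14 each time.
Stream B = 41, -41, 41, -41, 41, -41, 41: oscillating between 41 and -41.
The 12th slot belongs to stream B; its 8th term is -41.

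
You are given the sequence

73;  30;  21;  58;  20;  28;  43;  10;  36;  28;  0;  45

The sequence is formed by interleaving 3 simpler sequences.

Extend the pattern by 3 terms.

13, -10, 55

Read the sequence 3 terms at a time; column i is its own pattern.
Stream A: 73, 58, 43, 28 (subtracting 15 each time).
Stream B: 30, 20, 10, 0 (subtracting 10 each time).
Stream C: 21, 28, 36, 45 (triangular numbers starting at T_6).
Term 13 comes from stream A (its 5th entry): 13.
Term 14 comes from stream B (its 5th entry): -10.
Term 15 comes from stream C (its 5th entry): 55.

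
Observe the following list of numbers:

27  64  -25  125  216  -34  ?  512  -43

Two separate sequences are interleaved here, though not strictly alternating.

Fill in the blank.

The slot pattern repeats as AAB (period 3), so there are 2 interleaved tracks.
Subsequence A: 27, 64, 125, 216, ?, 512. Perfect cubes starting at 3³.
Subsequence B: -25, -34, -43. Arithmetic with common difference −9.
Filling subsequence A at index 5 by its rule yields 343.

343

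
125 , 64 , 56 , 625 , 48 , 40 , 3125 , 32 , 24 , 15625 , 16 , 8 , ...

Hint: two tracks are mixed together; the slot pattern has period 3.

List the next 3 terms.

78125, 0, -8

The slot pattern repeats as ABB (period 3), so there are 2 interleaved tracks.
Stream A: 125, 625, 3125, 15625 — powers of 5.
Stream B: 64, 56, 48, 40, 32, 24, 16, 8 — arithmetic, step −8.
Term 13 comes from stream A (its 5th entry): 78125.
Term 14 comes from stream B (its 9th entry): 0.
Term 15 comes from stream B (its 10th entry): -8.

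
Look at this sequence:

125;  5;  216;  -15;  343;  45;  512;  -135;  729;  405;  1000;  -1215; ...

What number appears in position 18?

32805

Positions 1, 3, 5, … form one subsequence and positions 2, 4, 6, … form another.
Stream A = 125, 216, 343, 512, 729, 1000: the cubes 5³, 6³, 7³, ….
Stream B = 5, -15, 45, -135, 405, -1215: a geometric progression (common ratio -3).
Term 18 comes from stream B (its 9th entry): 32805.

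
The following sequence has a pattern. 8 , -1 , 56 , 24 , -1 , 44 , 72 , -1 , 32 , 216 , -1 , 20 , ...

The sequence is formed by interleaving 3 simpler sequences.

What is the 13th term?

648

Read the sequence 3 terms at a time; column i is its own pattern.
Track A: 8, 24, 72, 216 — a geometric progression (common ratio 3).
Track B: -1, -1, -1, -1 — constant -1.
Track C: 56, 44, 32, 20 — arithmetic with common difference −12.
Term 13 comes from track A (its 5th entry): 648.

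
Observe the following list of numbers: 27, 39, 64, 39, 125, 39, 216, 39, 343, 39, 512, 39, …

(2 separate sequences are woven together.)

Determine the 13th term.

Positions 1, 3, 5, … form one subsequence and positions 2, 4, 6, … form another.
Stream A: 27, 64, 125, 216, 343, 512 (perfect cubes starting at 3³).
Stream B: 39, 39, 39, 39, 39, 39 (always 39).
Term 13 comes from stream A (its 7th entry): 729.

729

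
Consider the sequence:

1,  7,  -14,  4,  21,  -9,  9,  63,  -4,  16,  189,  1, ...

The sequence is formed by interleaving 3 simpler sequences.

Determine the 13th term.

25

Taking every 3rd term gives 3 separate tracks.
Stream A: 1, 4, 9, 16 — the squares 1², 2², 3², ….
Stream B: 7, 21, 63, 189 — multiplying by 3 each time.
Stream C: -14, -9, -4, 1 — arithmetic, step +5.
The 13th slot belongs to stream A; its 5th term is 25.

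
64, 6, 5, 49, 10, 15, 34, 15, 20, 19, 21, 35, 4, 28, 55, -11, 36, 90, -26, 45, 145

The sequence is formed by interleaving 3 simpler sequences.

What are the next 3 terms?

Split by position mod 3: positions 1, 4, 7, … form one track, and each other residue class forms its own.
Subsequence A: 64, 49, 34, 19, 4, -11, -26 (subtracting 15 each time).
Subsequence B: 6, 10, 15, 21, 28, 36, 45 (triangular numbers starting at T_3).
Subsequence C: 5, 15, 20, 35, 55, 90, 145 (Fibonacci-style (each term is the sum of the two before it)).
Term 22 comes from subsequence A (its 8th entry): -41.
The 23rd slot belongs to subsequence B; its 8th term is 55.
Position 24 → subsequence C, term 8 = 235.

-41, 55, 235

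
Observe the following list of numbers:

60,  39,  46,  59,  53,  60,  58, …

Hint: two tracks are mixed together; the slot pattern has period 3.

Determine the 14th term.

95

Reading positions in blocks of 3 reveals the pattern ABB — 2 tracks woven together.
Track A = 60, 59, 58: linear: a_n = 61 − n.
Track B = 39, 46, 53, 60: arithmetic, step +7.
Position 14 falls in track B as its term 9, giving 95.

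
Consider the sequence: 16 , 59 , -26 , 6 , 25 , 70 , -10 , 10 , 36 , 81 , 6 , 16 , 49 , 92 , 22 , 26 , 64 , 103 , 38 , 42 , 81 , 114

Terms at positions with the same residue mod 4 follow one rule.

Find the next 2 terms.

54, 68

Split by position mod 4: positions 1, 5, 9, … form one track, and each other residue class forms its own.
Subsequence A: 16, 25, 36, 49, 64, 81 (the squares 4², 5², 6², …).
Subsequence B: 59, 70, 81, 92, 103, 114 (arithmetic with common difference +11).
Subsequence C: -26, -10, 6, 22, 38 (linear: a_n = -42 + 16·n).
Subsequence D: 6, 10, 16, 26, 42 (a Fibonacci-like recurrence a_n = a_{n-1} + a_{n-2}).
The 23rd slot belongs to subsequence C; its 6th term is 54.
Term 24 comes from subsequence D (its 6th entry): 68.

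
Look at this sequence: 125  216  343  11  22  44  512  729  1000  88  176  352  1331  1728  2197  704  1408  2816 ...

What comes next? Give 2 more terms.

Positions follow the repeating pattern AAABBB; grouping by letter gives 2 tracks.
Subsequence A: 125, 216, 343, 512, 729, 1000, 1331, 1728, 2197 (consecutive cubes n³ from n = 5).
Subsequence B: 11, 22, 44, 88, 176, 352, 704, 1408, 2816 (a geometric progression (common ratio 2)).
Position 19 → subsequence A, term 10 = 2744.
Position 20 → subsequence A, term 11 = 3375.

2744, 3375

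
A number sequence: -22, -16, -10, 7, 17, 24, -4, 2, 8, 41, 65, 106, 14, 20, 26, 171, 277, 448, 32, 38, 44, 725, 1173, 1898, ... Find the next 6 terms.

The slot pattern repeats as AAABBB (period 6), so there are 2 interleaved tracks.
Stream A: -22, -16, -10, -4, 2, 8, 14, 20, 26, 32, 38, 44. Arithmetic, step +6.
Stream B: 7, 17, 24, 41, 65, 106, 171, 277, 448, 725, 1173, 1898. A Fibonacci-like recurrence a_n = a_{n-1} + a_{n-2}.
The 25th slot belongs to stream A; its 13th term is 50.
Term 26 comes from stream A (its 14th entry): 56.
Position 27 falls in stream A as its term 15, giving 62.
Position 28 falls in stream B as its term 13, giving 3071.
Term 29 comes from stream B (its 14th entry): 4969.
The 30th slot belongs to stream B; its 15th term is 8040.

50, 56, 62, 3071, 4969, 8040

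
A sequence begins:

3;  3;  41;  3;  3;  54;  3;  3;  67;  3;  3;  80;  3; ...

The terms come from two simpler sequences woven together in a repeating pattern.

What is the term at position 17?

Reading positions in blocks of 3 reveals the pattern AAB — 2 tracks woven together.
Track A: 3, 3, 3, 3, 3, 3, 3, 3, 3 — the constant sequence 3.
Track B: 41, 54, 67, 80 — arithmetic with common difference +13.
Position 17 → track A, term 12 = 3.

3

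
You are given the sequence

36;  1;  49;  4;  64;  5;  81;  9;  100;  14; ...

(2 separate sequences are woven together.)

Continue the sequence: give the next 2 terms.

121, 23

The terms cycle through 2 interleaved subsequences.
Subsequence A is 36, 49, 64, 81, 100, which is the squares 6², 7², 8², ….
Subsequence B is 1, 4, 5, 9, 14, which is each term equals the sum of the previous two.
Position 11 falls in subsequence A as its term 6, giving 121.
Position 12 → subsequence B, term 6 = 23.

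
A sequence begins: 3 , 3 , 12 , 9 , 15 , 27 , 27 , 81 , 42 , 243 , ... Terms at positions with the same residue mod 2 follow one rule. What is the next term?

Taking every 2nd term gives 2 separate tracks.
Subsequence A: 3, 12, 15, 27, 42 (each term equals the sum of the previous two).
Subsequence B: 3, 9, 27, 81, 243 (powers of 3).
Term 11 comes from subsequence A (its 6th entry): 69.

69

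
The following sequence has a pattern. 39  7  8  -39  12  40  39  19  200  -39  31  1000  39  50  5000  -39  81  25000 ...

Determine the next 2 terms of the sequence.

39, 131

Taking every 3rd term gives 3 separate tracks.
Track A is 39, -39, 39, -39, 39, -39, which is the oscillation 39·(−1)^(n+1).
Track B is 7, 12, 19, 31, 50, 81, which is a Fibonacci-like recurrence a_n = a_{n-1} + a_{n-2}.
Track C is 8, 40, 200, 1000, 5000, 25000, which is multiplying by 5 each time.
Position 19 falls in track A as its term 7, giving 39.
Position 20 falls in track B as its term 7, giving 131.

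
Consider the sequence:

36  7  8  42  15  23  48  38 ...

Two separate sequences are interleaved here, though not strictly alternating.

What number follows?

61

Reading positions in blocks of 3 reveals the pattern ABB — 2 tracks woven together.
Track A is 36, 42, 48, which is adding 6 each time.
Track B is 7, 8, 15, 23, 38, which is Fibonacci-style (each term is the sum of the two before it).
The 9th slot belongs to track B; its 6th term is 61.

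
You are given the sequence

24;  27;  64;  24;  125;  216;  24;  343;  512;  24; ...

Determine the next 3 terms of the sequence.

The slot pattern repeats as ABB (period 3), so there are 2 interleaved tracks.
Track A is 24, 24, 24, 24, which is always 24.
Track B is 27, 64, 125, 216, 343, 512, which is perfect cubes starting at 3³.
The 11th slot belongs to track B; its 7th term is 729.
Position 12 → track B, term 8 = 1000.
The 13th slot belongs to track A; its 5th term is 24.

729, 1000, 24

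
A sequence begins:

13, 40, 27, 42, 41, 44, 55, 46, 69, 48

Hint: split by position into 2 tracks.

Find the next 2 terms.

Taking every 2nd term gives 2 separate tracks.
Track A: 13, 27, 41, 55, 69. Arithmetic with common difference +14.
Track B: 40, 42, 44, 46, 48. Arithmetic, step +2.
Term 11 comes from track A (its 6th entry): 83.
The 12th slot belongs to track B; its 6th term is 50.

83, 50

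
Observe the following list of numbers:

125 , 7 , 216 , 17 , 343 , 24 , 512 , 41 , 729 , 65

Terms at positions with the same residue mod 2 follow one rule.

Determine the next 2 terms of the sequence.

Taking every 2nd term gives 2 separate tracks.
Track A: 125, 216, 343, 512, 729. The cubes 5³, 6³, 7³, ….
Track B: 7, 17, 24, 41, 65. Each term equals the sum of the previous two.
Position 11 falls in track A as its term 6, giving 1000.
Position 12 → track B, term 6 = 106.

1000, 106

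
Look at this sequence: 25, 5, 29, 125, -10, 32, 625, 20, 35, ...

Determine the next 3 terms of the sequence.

Read the sequence 3 terms at a time; column i is its own pattern.
Track A: 25, 125, 625 — successive powers of 5.
Track B: 5, -10, 20 — geometric with ratio -2.
Track C: 29, 32, 35 — linear: a_n = 26 + 3·n.
Position 10 → track A, term 4 = 3125.
Position 11 falls in track B as its term 4, giving -40.
Term 12 comes from track C (its 4th entry): 38.

3125, -40, 38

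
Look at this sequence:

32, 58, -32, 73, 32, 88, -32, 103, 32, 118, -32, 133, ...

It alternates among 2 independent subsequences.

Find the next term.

32

Split by position mod 2 into 2 tracks.
Subsequence A: 32, -32, 32, -32, 32, -32 (oscillating between 32 and -32).
Subsequence B: 58, 73, 88, 103, 118, 133 (adding 15 each time).
The 13th slot belongs to subsequence A; its 7th term is 32.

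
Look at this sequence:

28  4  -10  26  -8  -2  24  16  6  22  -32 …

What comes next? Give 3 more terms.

Read the sequence 3 terms at a time; column i is its own pattern.
Stream A = 28, 26, 24, 22: linear: a_n = 30 − 2·n.
Stream B = 4, -8, 16, -32: geometric with ratio -2.
Stream C = -10, -2, 6: arithmetic with common difference +8.
Position 12 falls in stream C as its term 4, giving 14.
Term 13 comes from stream A (its 5th entry): 20.
Position 14 falls in stream B as its term 5, giving 64.

14, 20, 64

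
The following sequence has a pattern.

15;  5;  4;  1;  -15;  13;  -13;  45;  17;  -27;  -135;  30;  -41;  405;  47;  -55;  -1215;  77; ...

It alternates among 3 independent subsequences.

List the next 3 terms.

-69, 3645, 124

Read the sequence 3 terms at a time; column i is its own pattern.
Track A = 15, 1, -13, -27, -41, -55: arithmetic, step −14.
Track B = 5, -15, 45, -135, 405, -1215: geometric with ratio -3.
Track C = 4, 13, 17, 30, 47, 77: a Fibonacci-like recurrence a_n = a_{n-1} + a_{n-2}.
Position 19 falls in track A as its term 7, giving -69.
The 20th slot belongs to track B; its 7th term is 3645.
Position 21 falls in track C as its term 7, giving 124.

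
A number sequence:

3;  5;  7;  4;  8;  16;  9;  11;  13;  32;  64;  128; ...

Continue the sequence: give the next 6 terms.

Reading positions in blocks of 6 reveals the pattern AAABBB — 2 tracks woven together.
Subsequence A: 3, 5, 7, 9, 11, 13. Arithmetic, step +2.
Subsequence B: 4, 8, 16, 32, 64, 128. Successive powers of 2.
Term 13 comes from subsequence A (its 7th entry): 15.
Term 14 comes from subsequence A (its 8th entry): 17.
Position 15 falls in subsequence A as its term 9, giving 19.
Position 16 falls in subsequence B as its term 7, giving 256.
Position 17 → subsequence B, term 8 = 512.
Position 18 → subsequence B, term 9 = 1024.

15, 17, 19, 256, 512, 1024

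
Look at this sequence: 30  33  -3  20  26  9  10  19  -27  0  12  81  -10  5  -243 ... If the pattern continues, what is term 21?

-2187

Read the sequence 3 terms at a time; column i is its own pattern.
Subsequence A: 30, 20, 10, 0, -10 — linear: a_n = 40 − 10·n.
Subsequence B: 33, 26, 19, 12, 5 — arithmetic with common difference −7.
Subsequence C: -3, 9, -27, 81, -243 — geometric with ratio -3.
The 21st slot belongs to subsequence C; its 7th term is -2187.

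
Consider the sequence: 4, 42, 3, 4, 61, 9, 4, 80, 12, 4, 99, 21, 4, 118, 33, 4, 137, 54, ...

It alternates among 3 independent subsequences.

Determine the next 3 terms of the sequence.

4, 156, 87

Split by position mod 3: positions 1, 4, 7, … form one track, and each other residue class forms its own.
Subsequence A: 4, 4, 4, 4, 4, 4. The constant sequence 4.
Subsequence B: 42, 61, 80, 99, 118, 137. Arithmetic, step +19.
Subsequence C: 3, 9, 12, 21, 33, 54. Each term equals the sum of the previous two.
Position 19 → subsequence A, term 7 = 4.
The 20th slot belongs to subsequence B; its 7th term is 156.
Term 21 comes from subsequence C (its 7th entry): 87.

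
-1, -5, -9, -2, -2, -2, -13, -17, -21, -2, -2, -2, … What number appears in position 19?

The slot pattern repeats as AAABBB (period 6), so there are 2 interleaved tracks.
Stream A: -1, -5, -9, -13, -17, -21 — arithmetic with common difference −4.
Stream B: -2, -2, -2, -2, -2, -2 — always -2.
Position 19 → stream A, term 10 = -37.

-37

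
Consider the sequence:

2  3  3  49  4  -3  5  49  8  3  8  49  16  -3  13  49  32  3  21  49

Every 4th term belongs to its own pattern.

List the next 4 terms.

The terms cycle through 4 interleaved subsequences.
Track A is 2, 4, 8, 16, 32, which is powers of 2.
Track B is 3, -3, 3, -3, 3, which is alternating ±3.
Track C is 3, 5, 8, 13, 21, which is Fibonacci-style (each term is the sum of the two before it).
Track D is 49, 49, 49, 49, 49, which is constant 49.
Term 21 comes from track A (its 6th entry): 64.
Position 22 → track B, term 6 = -3.
Term 23 comes from track C (its 6th entry): 34.
The 24th slot belongs to track D; its 6th term is 49.

64, -3, 34, 49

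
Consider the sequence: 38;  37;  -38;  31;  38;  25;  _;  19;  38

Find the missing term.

Taking every 2nd term gives 2 separate tracks.
Subsequence A: 38, -38, 38, ?, 38 (the oscillation 38·(−1)^(n+1)).
Subsequence B: 37, 31, 25, 19 (arithmetic, step −6).
Filling subsequence A at index 4 by its rule yields -38.

-38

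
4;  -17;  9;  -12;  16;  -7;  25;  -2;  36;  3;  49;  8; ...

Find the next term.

Taking every 2nd term gives 2 separate tracks.
Stream A is 4, 9, 16, 25, 36, 49, which is perfect squares starting at 2².
Stream B is -17, -12, -7, -2, 3, 8, which is arithmetic with common difference +5.
The 13th slot belongs to stream A; its 7th term is 64.

64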